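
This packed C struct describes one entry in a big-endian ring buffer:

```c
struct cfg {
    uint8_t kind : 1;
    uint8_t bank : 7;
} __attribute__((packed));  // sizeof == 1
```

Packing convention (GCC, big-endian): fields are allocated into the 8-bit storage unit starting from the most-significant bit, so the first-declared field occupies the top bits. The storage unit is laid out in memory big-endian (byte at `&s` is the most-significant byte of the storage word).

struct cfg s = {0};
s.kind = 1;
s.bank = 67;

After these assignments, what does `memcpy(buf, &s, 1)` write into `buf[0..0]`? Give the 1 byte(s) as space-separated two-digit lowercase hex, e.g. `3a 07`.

[7+:1] kind=1 & 0x1 = 0x1; word=0x80
[0+:7] bank=67 & 0x7f = 0x43; word=0xc3
word = 0xc3 → big-endian bytes:
  [0]=0xc3

c3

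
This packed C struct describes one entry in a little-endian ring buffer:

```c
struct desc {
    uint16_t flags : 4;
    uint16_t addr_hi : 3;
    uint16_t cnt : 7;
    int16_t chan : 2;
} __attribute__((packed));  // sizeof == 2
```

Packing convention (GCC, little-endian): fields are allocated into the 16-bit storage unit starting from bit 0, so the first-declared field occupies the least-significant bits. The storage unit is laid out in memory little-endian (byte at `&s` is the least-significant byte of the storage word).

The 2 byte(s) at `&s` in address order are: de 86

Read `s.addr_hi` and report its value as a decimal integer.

5

[0]=0xde [1]=0x86 (little-endian) → word 0x86de
flags [0+:4] = (word>>0) & 0xf = 14
addr_hi [4+:3] = (word>>4) & 0x7 = 5  ←
cnt [7+:7] = (word>>7) & 0x7f = 13
chan [14+:2] = (word>>14) & 0x3 = 2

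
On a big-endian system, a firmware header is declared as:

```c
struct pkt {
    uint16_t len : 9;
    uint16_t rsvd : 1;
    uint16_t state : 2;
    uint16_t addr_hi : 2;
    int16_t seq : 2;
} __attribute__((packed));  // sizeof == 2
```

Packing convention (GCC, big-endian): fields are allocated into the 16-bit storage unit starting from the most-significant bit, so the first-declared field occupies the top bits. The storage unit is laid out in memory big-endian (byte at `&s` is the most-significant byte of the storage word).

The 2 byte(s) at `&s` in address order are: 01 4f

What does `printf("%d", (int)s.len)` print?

[0]=0x01 [1]=0x4f (big-endian) → word 0x014f
len:9 @ bit 7 → (0x014f>>7)&0x1ff = 0x2  ←
rsvd:1 @ bit 6 → (0x014f>>6)&0x1 = 0x1
state:2 @ bit 4 → (0x014f>>4)&0x3 = 0x0
addr_hi:2 @ bit 2 → (0x014f>>2)&0x3 = 0x3
seq:2 @ bit 0 → (0x014f>>0)&0x3 = 0x3

2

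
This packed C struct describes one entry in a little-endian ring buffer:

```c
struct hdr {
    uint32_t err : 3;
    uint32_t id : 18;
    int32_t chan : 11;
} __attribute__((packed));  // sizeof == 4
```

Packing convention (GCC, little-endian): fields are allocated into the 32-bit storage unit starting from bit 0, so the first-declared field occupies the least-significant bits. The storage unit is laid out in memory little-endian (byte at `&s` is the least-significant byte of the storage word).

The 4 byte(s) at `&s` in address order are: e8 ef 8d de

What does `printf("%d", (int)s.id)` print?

114173

[0]=0xe8 [1]=0xef [2]=0x8d [3]=0xde (little-endian) → word 0xde8defe8
err:3 @ bit 0 → (0xde8defe8>>0)&0x7 = 0x0
id:18 @ bit 3 → (0xde8defe8>>3)&0x3ffff = 0x1bdfd  ←
chan:11 @ bit 21 → (0xde8defe8>>21)&0x7ff = 0x6f4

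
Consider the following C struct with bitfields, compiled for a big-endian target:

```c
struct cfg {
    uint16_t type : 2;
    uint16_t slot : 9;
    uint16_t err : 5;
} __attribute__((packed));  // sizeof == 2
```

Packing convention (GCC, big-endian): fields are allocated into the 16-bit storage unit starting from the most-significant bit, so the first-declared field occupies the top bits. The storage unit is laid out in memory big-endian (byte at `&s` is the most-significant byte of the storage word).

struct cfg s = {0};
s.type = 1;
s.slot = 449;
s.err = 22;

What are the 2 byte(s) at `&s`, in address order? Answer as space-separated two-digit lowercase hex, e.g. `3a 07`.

type (2b) val=1 bits=0x1 at bit 14: 0x4000
slot (9b) val=449 bits=0x1c1 at bit 5: 0x7820
err (5b) val=22 bits=0x16 at bit 0: 0x7836
word = 0x7836 → big-endian bytes:
  [0]=0x78  [1]=0x36

78 36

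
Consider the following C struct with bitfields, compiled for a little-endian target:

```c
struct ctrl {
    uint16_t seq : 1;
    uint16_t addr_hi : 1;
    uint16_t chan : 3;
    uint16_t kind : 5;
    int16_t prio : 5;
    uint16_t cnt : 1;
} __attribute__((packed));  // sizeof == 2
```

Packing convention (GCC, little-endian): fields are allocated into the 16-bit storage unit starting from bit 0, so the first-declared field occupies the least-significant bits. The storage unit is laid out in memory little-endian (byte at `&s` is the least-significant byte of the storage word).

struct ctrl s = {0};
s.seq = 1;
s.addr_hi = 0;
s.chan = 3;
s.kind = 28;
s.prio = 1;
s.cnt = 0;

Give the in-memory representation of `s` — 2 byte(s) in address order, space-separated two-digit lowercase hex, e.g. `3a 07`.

8d 07

seq:1 = 1 → 0x1 << 0 → word 0x0001
addr_hi:1 = 0 → 0x0 << 1 → word 0x0001
chan:3 = 3 → 0x3 << 2 → word 0x000d
kind:5 = 28 → 0x1c << 5 → word 0x038d
prio:5 = 1 → 0x1 << 10 → word 0x078d
cnt:1 = 0 → 0x0 << 15 → word 0x078d
word = 0x078d → little-endian bytes:
  [0]=0x8d  [1]=0x07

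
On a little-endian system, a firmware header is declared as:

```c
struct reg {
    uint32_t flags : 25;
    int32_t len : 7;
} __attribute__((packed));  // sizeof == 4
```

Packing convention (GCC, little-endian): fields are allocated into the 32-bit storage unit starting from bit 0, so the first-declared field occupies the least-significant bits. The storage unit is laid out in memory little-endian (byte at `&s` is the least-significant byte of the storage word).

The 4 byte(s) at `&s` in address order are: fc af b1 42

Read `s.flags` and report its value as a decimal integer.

11644924

[0]=0xfc [1]=0xaf [2]=0xb1 [3]=0x42 (little-endian) → word 0x42b1affc
flags:25 @ bit 0 → (0x42b1affc>>0)&0x1ffffff = 0xb1affc  ←
len:7 @ bit 25 → (0x42b1affc>>25)&0x7f = 0x21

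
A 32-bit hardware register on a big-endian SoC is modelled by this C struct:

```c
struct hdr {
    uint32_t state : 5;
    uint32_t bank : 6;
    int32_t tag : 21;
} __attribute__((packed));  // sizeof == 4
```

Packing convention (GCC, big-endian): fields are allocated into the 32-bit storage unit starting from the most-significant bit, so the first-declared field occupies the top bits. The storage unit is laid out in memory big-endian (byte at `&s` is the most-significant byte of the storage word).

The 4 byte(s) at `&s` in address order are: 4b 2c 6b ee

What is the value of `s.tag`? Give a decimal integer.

814062

[0]=0x4b [1]=0x2c [2]=0x6b [3]=0xee (big-endian) → word 0x4b2c6bee
state [27+:5] = (word>>27) & 0x1f = 9
bank [21+:6] = (word>>21) & 0x3f = 25
tag [0+:21] = (word>>0) & 0x1fffff = 814062  ←
tag signed 21b, MSB=0: value = 814062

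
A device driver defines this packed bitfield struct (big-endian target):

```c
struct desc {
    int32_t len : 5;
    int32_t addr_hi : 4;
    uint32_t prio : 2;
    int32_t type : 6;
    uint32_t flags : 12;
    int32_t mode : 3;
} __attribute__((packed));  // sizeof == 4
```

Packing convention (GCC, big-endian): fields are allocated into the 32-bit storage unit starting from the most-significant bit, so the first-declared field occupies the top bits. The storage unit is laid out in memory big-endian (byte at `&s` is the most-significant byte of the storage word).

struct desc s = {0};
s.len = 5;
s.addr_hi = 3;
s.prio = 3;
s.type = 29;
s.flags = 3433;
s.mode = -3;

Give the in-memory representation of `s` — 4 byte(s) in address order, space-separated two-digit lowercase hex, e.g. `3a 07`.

29 ee eb 4d

len (5b) val=5 bits=0x5 at bit 27: 0x28000000
addr_hi (4b) val=3 bits=0x3 at bit 23: 0x29800000
prio (2b) val=3 bits=0x3 at bit 21: 0x29e00000
type (6b) val=29 bits=0x1d at bit 15: 0x29ee8000
flags (12b) val=3433 bits=0xd69 at bit 3: 0x29eeeb48
mode (3b) val=-3 bits=0x5 at bit 0: 0x29eeeb4d
word = 0x29eeeb4d → big-endian bytes:
  [0]=0x29  [1]=0xee  [2]=0xeb  [3]=0x4d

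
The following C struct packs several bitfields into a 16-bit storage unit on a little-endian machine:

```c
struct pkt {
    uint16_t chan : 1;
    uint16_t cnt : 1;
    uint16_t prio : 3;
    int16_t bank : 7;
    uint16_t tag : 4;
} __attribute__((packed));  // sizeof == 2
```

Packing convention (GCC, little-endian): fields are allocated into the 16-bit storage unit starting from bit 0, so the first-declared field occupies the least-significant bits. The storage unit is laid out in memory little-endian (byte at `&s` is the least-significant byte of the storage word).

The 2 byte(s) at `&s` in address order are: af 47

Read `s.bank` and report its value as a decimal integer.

[0]=0xaf [1]=0x47 (little-endian) → word 0x47af
chan:1 @ bit 0 → (0x47af>>0)&0x1 = 0x1
cnt:1 @ bit 1 → (0x47af>>1)&0x1 = 0x1
prio:3 @ bit 2 → (0x47af>>2)&0x7 = 0x3
bank:7 @ bit 5 → (0x47af>>5)&0x7f = 0x3d  ←
tag:4 @ bit 12 → (0x47af>>12)&0xf = 0x4
bank signed 7b, MSB=0: value = 61

61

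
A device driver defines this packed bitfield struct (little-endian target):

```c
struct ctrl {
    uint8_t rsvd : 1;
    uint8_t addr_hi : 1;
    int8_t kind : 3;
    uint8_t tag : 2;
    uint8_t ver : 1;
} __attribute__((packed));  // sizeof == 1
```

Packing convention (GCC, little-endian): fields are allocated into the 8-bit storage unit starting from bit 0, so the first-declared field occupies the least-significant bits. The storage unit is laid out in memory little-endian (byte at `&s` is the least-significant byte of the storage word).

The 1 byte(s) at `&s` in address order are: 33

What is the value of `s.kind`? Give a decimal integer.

[0]=0x33 (little-endian) → word 0x33
rsvd [0+:1] = (word>>0) & 0x1 = 1
addr_hi [1+:1] = (word>>1) & 0x1 = 1
kind [2+:3] = (word>>2) & 0x7 = 4  ←
tag [5+:2] = (word>>5) & 0x3 = 1
ver [7+:1] = (word>>7) & 0x1 = 0
kind signed 3b, MSB=1: 4 - 8 = -4

-4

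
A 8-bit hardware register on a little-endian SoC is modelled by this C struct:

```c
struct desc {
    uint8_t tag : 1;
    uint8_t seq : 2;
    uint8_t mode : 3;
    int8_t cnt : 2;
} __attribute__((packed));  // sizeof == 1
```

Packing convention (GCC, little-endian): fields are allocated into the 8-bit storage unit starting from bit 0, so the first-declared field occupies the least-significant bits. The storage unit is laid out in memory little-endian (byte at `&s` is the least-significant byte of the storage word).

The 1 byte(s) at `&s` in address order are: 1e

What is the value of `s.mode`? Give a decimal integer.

[0]=0x1e (little-endian) → word 0x1e
tag:1 @ bit 0 → (0x1e>>0)&0x1 = 0x0
seq:2 @ bit 1 → (0x1e>>1)&0x3 = 0x3
mode:3 @ bit 3 → (0x1e>>3)&0x7 = 0x3  ←
cnt:2 @ bit 6 → (0x1e>>6)&0x3 = 0x0

3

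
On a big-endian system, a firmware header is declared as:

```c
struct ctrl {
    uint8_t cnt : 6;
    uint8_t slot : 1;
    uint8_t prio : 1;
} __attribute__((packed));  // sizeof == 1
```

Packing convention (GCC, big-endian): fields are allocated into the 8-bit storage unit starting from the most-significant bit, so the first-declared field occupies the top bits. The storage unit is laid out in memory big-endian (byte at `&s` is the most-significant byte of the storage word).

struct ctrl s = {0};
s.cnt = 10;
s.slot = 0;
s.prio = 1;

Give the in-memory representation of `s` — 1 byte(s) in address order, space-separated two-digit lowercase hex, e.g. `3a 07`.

29

[2+:6] cnt=10 & 0x3f = 0xa; word=0x28
[1+:1] slot=0 & 0x1 = 0x0; word=0x28
[0+:1] prio=1 & 0x1 = 0x1; word=0x29
word = 0x29 → big-endian bytes:
  [0]=0x29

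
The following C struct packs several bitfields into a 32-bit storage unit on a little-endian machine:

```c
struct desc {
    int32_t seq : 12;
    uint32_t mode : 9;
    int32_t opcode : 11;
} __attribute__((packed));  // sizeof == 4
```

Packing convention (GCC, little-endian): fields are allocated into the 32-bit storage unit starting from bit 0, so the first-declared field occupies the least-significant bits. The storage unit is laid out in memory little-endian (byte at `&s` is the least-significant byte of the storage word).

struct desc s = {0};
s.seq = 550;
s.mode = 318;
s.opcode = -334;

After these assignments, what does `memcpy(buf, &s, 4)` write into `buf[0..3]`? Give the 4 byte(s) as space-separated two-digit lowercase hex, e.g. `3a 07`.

seq (12b) val=550 bits=0x226 at bit 0: 0x00000226
mode (9b) val=318 bits=0x13e at bit 12: 0x0013e226
opcode (11b) val=-334 bits=0x6b2 at bit 21: 0xd653e226
word = 0xd653e226 → little-endian bytes:
  [0]=0x26  [1]=0xe2  [2]=0x53  [3]=0xd6

26 e2 53 d6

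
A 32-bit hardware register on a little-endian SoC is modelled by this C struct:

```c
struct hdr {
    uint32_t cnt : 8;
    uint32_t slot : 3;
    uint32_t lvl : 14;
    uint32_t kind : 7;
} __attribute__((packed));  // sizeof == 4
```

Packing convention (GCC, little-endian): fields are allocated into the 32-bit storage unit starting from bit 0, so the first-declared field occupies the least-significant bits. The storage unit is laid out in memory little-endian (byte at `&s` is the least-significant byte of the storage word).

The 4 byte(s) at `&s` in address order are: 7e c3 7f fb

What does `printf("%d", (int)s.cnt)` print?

[0]=0x7e [1]=0xc3 [2]=0x7f [3]=0xfb (little-endian) → word 0xfb7fc37e
cnt:8 @ bit 0 → (0xfb7fc37e>>0)&0xff = 0x7e  ←
slot:3 @ bit 8 → (0xfb7fc37e>>8)&0x7 = 0x3
lvl:14 @ bit 11 → (0xfb7fc37e>>11)&0x3fff = 0x2ff8
kind:7 @ bit 25 → (0xfb7fc37e>>25)&0x7f = 0x7d

126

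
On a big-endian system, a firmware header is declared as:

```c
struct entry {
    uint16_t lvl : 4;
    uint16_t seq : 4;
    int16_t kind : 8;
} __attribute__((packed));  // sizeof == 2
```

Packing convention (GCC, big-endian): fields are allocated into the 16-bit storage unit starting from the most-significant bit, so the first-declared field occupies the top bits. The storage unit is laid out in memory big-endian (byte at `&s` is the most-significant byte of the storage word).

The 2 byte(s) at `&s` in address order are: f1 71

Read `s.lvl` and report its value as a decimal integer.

15

[0]=0xf1 [1]=0x71 (big-endian) → word 0xf171
lvl [12+:4] = (word>>12) & 0xf = 15  ←
seq [8+:4] = (word>>8) & 0xf = 1
kind [0+:8] = (word>>0) & 0xff = 113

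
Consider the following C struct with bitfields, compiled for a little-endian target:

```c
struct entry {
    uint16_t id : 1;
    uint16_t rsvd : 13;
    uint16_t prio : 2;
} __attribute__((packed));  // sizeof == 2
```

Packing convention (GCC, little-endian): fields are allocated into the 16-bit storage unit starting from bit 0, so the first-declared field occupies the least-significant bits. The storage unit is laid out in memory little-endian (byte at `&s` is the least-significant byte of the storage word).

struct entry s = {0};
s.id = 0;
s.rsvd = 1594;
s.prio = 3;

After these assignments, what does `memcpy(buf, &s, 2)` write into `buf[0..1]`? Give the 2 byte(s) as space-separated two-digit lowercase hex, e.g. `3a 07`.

74 cc

id (1b) val=0 bits=0x0 at bit 0: 0x0000
rsvd (13b) val=1594 bits=0x63a at bit 1: 0x0c74
prio (2b) val=3 bits=0x3 at bit 14: 0xcc74
word = 0xcc74 → little-endian bytes:
  [0]=0x74  [1]=0xcc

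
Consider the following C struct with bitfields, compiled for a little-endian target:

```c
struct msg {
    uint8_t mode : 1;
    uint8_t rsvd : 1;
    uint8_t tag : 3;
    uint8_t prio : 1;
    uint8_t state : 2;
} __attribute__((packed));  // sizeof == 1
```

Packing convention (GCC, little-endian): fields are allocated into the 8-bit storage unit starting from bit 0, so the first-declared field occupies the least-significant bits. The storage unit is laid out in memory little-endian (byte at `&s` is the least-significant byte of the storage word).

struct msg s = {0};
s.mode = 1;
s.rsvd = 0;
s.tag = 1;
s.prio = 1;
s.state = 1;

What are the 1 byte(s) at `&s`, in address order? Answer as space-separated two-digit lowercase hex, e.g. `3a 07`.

65

mode (1b) val=1 bits=0x1 at bit 0: 0x01
rsvd (1b) val=0 bits=0x0 at bit 1: 0x01
tag (3b) val=1 bits=0x1 at bit 2: 0x05
prio (1b) val=1 bits=0x1 at bit 5: 0x25
state (2b) val=1 bits=0x1 at bit 6: 0x65
word = 0x65 → little-endian bytes:
  [0]=0x65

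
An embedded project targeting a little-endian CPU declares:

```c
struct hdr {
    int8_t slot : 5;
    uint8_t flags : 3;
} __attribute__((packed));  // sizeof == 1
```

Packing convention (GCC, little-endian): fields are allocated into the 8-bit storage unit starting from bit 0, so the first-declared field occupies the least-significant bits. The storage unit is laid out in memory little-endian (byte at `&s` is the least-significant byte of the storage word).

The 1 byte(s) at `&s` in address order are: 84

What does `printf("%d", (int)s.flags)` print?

4

[0]=0x84 (little-endian) → word 0x84
slot:5 @ bit 0 → (0x84>>0)&0x1f = 0x4
flags:3 @ bit 5 → (0x84>>5)&0x7 = 0x4  ←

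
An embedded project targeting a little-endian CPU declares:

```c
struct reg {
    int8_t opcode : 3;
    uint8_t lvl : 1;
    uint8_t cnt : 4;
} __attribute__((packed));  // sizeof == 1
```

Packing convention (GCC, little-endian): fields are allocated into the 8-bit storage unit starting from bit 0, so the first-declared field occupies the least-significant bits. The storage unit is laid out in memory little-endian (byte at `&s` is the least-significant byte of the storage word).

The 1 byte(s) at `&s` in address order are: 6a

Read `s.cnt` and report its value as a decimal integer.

6

[0]=0x6a (little-endian) → word 0x6a
opcode [0+:3] = (word>>0) & 0x7 = 2
lvl [3+:1] = (word>>3) & 0x1 = 1
cnt [4+:4] = (word>>4) & 0xf = 6  ←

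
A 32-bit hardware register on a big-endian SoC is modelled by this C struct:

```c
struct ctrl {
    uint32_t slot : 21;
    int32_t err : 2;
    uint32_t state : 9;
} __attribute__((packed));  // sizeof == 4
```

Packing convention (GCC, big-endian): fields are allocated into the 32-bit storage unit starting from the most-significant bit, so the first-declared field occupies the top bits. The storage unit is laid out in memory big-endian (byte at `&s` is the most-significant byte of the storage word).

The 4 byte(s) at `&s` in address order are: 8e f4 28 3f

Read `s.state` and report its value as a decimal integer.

[0]=0x8e [1]=0xf4 [2]=0x28 [3]=0x3f (big-endian) → word 0x8ef4283f
slot [11+:21] = (word>>11) & 0x1fffff = 1171077
err [9+:2] = (word>>9) & 0x3 = 0
state [0+:9] = (word>>0) & 0x1ff = 63  ←

63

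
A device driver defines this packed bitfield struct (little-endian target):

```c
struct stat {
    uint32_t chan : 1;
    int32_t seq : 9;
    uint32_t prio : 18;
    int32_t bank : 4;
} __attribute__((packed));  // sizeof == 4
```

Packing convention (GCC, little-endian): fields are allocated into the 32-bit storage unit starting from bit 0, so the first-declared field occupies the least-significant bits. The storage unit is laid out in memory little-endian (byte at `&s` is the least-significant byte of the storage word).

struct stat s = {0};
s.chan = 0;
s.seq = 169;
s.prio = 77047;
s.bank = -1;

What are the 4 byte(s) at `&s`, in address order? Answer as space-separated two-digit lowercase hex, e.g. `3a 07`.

chan (1b) val=0 bits=0x0 at bit 0: 0x00000000
seq (9b) val=169 bits=0xa9 at bit 1: 0x00000152
prio (18b) val=77047 bits=0x12cf7 at bit 10: 0x04b3dd52
bank (4b) val=-1 bits=0xf at bit 28: 0xf4b3dd52
word = 0xf4b3dd52 → little-endian bytes:
  [0]=0x52  [1]=0xdd  [2]=0xb3  [3]=0xf4

52 dd b3 f4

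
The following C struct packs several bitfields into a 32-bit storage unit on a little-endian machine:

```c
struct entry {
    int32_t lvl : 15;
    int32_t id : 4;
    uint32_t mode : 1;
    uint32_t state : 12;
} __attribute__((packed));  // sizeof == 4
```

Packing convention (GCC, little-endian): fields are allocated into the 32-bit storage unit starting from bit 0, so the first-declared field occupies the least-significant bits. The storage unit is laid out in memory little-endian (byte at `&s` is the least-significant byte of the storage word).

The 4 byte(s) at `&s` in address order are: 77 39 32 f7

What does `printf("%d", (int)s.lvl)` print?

[0]=0x77 [1]=0x39 [2]=0x32 [3]=0xf7 (little-endian) → word 0xf7323977
lvl:15 @ bit 0 → (0xf7323977>>0)&0x7fff = 0x3977  ←
id:4 @ bit 15 → (0xf7323977>>15)&0xf = 0x4
mode:1 @ bit 19 → (0xf7323977>>19)&0x1 = 0x0
state:12 @ bit 20 → (0xf7323977>>20)&0xfff = 0xf73
lvl signed 15b, MSB=0: value = 14711

14711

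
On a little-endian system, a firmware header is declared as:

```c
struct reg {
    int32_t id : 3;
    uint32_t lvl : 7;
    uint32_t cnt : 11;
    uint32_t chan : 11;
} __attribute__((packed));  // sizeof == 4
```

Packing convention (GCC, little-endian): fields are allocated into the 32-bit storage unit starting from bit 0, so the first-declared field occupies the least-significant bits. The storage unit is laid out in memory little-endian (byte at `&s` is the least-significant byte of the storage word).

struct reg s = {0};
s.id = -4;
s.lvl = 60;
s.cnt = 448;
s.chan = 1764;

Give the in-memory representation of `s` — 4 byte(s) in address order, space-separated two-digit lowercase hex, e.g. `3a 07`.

id:3 = -4 → 0x4 << 0 → word 0x00000004
lvl:7 = 60 → 0x3c << 3 → word 0x000001e4
cnt:11 = 448 → 0x1c0 << 10 → word 0x000701e4
chan:11 = 1764 → 0x6e4 << 21 → word 0xdc8701e4
word = 0xdc8701e4 → little-endian bytes:
  [0]=0xe4  [1]=0x01  [2]=0x87  [3]=0xdc

e4 01 87 dc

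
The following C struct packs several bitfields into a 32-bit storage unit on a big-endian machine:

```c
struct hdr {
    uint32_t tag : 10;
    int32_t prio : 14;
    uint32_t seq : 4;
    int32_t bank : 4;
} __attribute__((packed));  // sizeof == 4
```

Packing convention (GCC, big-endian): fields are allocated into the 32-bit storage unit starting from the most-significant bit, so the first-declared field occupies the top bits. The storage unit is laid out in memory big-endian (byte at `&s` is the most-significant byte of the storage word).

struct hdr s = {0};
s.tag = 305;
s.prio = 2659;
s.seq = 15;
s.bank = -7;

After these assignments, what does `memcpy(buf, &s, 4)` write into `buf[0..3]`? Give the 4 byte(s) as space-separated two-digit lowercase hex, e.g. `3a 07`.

tag:10 = 305 → 0x131 << 22 → word 0x4c400000
prio:14 = 2659 → 0xa63 << 8 → word 0x4c4a6300
seq:4 = 15 → 0xf << 4 → word 0x4c4a63f0
bank:4 = -7 → 0x9 << 0 → word 0x4c4a63f9
word = 0x4c4a63f9 → big-endian bytes:
  [0]=0x4c  [1]=0x4a  [2]=0x63  [3]=0xf9

4c 4a 63 f9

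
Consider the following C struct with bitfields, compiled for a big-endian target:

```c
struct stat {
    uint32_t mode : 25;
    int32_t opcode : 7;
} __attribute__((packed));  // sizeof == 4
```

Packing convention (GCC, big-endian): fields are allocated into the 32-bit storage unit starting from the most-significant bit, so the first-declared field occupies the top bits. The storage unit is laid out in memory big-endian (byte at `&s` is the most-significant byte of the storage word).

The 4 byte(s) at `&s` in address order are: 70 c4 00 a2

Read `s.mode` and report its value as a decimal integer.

[0]=0x70 [1]=0xc4 [2]=0x00 [3]=0xa2 (big-endian) → word 0x70c400a2
mode:25 @ bit 7 → (0x70c400a2>>7)&0x1ffffff = 0xe18801  ←
opcode:7 @ bit 0 → (0x70c400a2>>0)&0x7f = 0x22

14780417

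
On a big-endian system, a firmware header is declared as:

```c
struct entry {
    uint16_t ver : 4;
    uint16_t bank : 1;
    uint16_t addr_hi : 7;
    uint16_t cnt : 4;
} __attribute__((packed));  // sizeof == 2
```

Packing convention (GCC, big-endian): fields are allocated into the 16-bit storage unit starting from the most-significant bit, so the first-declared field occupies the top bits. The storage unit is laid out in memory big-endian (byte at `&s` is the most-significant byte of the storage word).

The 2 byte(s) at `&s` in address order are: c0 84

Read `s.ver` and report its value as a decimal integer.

[0]=0xc0 [1]=0x84 (big-endian) → word 0xc084
ver [12+:4] = (word>>12) & 0xf = 12  ←
bank [11+:1] = (word>>11) & 0x1 = 0
addr_hi [4+:7] = (word>>4) & 0x7f = 8
cnt [0+:4] = (word>>0) & 0xf = 4

12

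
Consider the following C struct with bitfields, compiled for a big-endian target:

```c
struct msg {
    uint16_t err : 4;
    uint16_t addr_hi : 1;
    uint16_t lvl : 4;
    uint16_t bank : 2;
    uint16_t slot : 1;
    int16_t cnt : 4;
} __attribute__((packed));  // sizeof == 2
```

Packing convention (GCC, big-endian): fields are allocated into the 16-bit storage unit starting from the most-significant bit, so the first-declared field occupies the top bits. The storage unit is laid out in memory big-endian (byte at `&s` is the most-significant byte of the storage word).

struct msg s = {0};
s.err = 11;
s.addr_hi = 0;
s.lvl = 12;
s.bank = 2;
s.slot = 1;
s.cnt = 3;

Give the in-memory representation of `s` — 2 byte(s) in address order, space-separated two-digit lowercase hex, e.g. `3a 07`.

b6 53

err:4 = 11 → 0xb << 12 → word 0xb000
addr_hi:1 = 0 → 0x0 << 11 → word 0xb000
lvl:4 = 12 → 0xc << 7 → word 0xb600
bank:2 = 2 → 0x2 << 5 → word 0xb640
slot:1 = 1 → 0x1 << 4 → word 0xb650
cnt:4 = 3 → 0x3 << 0 → word 0xb653
word = 0xb653 → big-endian bytes:
  [0]=0xb6  [1]=0x53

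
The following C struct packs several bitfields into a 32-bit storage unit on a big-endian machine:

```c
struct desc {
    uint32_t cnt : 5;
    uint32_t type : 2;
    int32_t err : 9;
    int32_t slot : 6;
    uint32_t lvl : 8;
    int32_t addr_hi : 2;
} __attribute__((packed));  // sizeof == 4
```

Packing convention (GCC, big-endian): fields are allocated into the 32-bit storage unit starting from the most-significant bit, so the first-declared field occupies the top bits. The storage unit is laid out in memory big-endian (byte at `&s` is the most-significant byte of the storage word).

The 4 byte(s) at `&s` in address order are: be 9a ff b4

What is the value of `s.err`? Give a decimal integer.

[0]=0xbe [1]=0x9a [2]=0xff [3]=0xb4 (big-endian) → word 0xbe9affb4
cnt:5 @ bit 27 → (0xbe9affb4>>27)&0x1f = 0x17
type:2 @ bit 25 → (0xbe9affb4>>25)&0x3 = 0x3
err:9 @ bit 16 → (0xbe9affb4>>16)&0x1ff = 0x9a  ←
slot:6 @ bit 10 → (0xbe9affb4>>10)&0x3f = 0x3f
lvl:8 @ bit 2 → (0xbe9affb4>>2)&0xff = 0xed
addr_hi:2 @ bit 0 → (0xbe9affb4>>0)&0x3 = 0x0
err signed 9b, MSB=0: value = 154

154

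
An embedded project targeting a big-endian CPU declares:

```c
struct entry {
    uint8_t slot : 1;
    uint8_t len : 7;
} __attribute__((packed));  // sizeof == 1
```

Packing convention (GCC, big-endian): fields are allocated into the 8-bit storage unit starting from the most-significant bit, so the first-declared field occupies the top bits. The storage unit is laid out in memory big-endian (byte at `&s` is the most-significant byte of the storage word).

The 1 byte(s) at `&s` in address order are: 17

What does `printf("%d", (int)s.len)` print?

[0]=0x17 (big-endian) → word 0x17
slot [7+:1] = (word>>7) & 0x1 = 0
len [0+:7] = (word>>0) & 0x7f = 23  ←

23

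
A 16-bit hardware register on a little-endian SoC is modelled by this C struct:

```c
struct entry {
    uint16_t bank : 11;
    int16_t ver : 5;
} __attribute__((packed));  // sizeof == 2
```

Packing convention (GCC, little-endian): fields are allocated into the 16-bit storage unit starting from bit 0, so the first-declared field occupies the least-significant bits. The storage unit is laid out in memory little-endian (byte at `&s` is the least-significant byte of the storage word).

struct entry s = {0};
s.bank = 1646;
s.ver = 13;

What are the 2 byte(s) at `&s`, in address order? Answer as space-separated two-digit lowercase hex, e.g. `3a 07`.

6e 6e

bank:11 = 1646 → 0x66e << 0 → word 0x066e
ver:5 = 13 → 0xd << 11 → word 0x6e6e
word = 0x6e6e → little-endian bytes:
  [0]=0x6e  [1]=0x6e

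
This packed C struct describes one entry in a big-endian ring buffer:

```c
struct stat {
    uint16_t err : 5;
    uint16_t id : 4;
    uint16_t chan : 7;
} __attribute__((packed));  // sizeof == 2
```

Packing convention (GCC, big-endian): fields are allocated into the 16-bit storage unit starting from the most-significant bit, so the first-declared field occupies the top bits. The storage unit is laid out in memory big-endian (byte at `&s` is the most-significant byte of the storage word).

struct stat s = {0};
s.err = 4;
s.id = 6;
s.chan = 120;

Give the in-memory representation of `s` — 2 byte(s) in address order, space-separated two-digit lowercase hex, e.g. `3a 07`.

err (5b) val=4 bits=0x4 at bit 11: 0x2000
id (4b) val=6 bits=0x6 at bit 7: 0x2300
chan (7b) val=120 bits=0x78 at bit 0: 0x2378
word = 0x2378 → big-endian bytes:
  [0]=0x23  [1]=0x78

23 78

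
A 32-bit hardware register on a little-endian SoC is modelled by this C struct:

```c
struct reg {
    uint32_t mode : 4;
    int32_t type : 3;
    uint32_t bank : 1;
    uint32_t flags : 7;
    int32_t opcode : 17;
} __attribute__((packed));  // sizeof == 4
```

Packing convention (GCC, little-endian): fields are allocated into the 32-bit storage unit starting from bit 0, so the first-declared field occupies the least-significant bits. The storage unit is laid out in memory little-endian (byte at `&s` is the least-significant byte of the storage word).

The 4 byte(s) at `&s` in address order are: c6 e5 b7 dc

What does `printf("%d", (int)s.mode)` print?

6

[0]=0xc6 [1]=0xe5 [2]=0xb7 [3]=0xdc (little-endian) → word 0xdcb7e5c6
mode:4 @ bit 0 → (0xdcb7e5c6>>0)&0xf = 0x6  ←
type:3 @ bit 4 → (0xdcb7e5c6>>4)&0x7 = 0x4
bank:1 @ bit 7 → (0xdcb7e5c6>>7)&0x1 = 0x1
flags:7 @ bit 8 → (0xdcb7e5c6>>8)&0x7f = 0x65
opcode:17 @ bit 15 → (0xdcb7e5c6>>15)&0x1ffff = 0x1b96f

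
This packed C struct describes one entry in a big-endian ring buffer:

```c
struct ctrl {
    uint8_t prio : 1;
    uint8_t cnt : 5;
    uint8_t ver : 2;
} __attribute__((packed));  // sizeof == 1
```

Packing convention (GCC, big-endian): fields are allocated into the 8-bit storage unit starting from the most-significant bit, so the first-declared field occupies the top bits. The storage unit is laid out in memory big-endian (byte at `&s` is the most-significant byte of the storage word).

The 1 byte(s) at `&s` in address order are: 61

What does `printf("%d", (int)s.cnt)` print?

24

[0]=0x61 (big-endian) → word 0x61
prio:1 @ bit 7 → (0x61>>7)&0x1 = 0x0
cnt:5 @ bit 2 → (0x61>>2)&0x1f = 0x18  ←
ver:2 @ bit 0 → (0x61>>0)&0x3 = 0x1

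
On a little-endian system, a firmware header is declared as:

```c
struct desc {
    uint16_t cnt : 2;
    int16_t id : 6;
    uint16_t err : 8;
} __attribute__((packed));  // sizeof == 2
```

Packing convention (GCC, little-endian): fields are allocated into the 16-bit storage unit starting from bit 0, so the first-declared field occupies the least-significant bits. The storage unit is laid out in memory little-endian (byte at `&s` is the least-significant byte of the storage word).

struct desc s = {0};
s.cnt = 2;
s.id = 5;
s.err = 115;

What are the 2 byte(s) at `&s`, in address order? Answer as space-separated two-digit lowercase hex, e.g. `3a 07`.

cnt (2b) val=2 bits=0x2 at bit 0: 0x0002
id (6b) val=5 bits=0x5 at bit 2: 0x0016
err (8b) val=115 bits=0x73 at bit 8: 0x7316
word = 0x7316 → little-endian bytes:
  [0]=0x16  [1]=0x73

16 73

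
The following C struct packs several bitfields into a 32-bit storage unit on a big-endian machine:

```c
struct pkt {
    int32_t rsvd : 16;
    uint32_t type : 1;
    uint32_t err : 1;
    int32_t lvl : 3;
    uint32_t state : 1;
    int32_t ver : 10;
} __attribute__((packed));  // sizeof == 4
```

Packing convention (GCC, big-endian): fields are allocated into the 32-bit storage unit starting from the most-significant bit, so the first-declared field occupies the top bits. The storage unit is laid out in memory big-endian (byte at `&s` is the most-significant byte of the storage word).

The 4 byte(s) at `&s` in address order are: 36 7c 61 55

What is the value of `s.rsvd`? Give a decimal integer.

13948

[0]=0x36 [1]=0x7c [2]=0x61 [3]=0x55 (big-endian) → word 0x367c6155
rsvd [16+:16] = (word>>16) & 0xffff = 13948  ←
type [15+:1] = (word>>15) & 0x1 = 0
err [14+:1] = (word>>14) & 0x1 = 1
lvl [11+:3] = (word>>11) & 0x7 = 4
state [10+:1] = (word>>10) & 0x1 = 0
ver [0+:10] = (word>>0) & 0x3ff = 341
rsvd signed 16b, MSB=0: value = 13948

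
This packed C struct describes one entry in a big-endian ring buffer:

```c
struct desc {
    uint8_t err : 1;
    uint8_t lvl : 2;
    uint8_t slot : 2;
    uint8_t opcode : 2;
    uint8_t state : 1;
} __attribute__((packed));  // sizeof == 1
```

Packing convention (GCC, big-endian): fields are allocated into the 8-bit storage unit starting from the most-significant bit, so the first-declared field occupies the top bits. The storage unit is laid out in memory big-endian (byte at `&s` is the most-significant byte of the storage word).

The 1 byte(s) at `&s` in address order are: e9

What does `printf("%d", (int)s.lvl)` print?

3

[0]=0xe9 (big-endian) → word 0xe9
err [7+:1] = (word>>7) & 0x1 = 1
lvl [5+:2] = (word>>5) & 0x3 = 3  ←
slot [3+:2] = (word>>3) & 0x3 = 1
opcode [1+:2] = (word>>1) & 0x3 = 0
state [0+:1] = (word>>0) & 0x1 = 1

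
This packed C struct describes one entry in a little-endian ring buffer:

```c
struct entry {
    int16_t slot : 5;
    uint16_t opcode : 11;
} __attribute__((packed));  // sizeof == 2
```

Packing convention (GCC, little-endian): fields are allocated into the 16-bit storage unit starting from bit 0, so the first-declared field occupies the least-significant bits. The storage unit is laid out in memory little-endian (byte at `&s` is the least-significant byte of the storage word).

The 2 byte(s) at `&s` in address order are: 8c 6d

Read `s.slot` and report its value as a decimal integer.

[0]=0x8c [1]=0x6d (little-endian) → word 0x6d8c
slot [0+:5] = (word>>0) & 0x1f = 12  ←
opcode [5+:11] = (word>>5) & 0x7ff = 876
slot signed 5b, MSB=0: value = 12

12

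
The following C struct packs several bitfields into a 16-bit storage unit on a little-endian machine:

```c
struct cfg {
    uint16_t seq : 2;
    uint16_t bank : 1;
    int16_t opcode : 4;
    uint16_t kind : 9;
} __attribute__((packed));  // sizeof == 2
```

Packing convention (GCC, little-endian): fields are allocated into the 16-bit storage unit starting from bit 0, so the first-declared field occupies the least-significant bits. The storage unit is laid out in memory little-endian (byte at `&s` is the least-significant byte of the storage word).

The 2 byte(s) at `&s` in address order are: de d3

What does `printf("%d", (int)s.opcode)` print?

[0]=0xde [1]=0xd3 (little-endian) → word 0xd3de
seq [0+:2] = (word>>0) & 0x3 = 2
bank [2+:1] = (word>>2) & 0x1 = 1
opcode [3+:4] = (word>>3) & 0xf = 11  ←
kind [7+:9] = (word>>7) & 0x1ff = 423
opcode signed 4b, MSB=1: 11 - 16 = -5

-5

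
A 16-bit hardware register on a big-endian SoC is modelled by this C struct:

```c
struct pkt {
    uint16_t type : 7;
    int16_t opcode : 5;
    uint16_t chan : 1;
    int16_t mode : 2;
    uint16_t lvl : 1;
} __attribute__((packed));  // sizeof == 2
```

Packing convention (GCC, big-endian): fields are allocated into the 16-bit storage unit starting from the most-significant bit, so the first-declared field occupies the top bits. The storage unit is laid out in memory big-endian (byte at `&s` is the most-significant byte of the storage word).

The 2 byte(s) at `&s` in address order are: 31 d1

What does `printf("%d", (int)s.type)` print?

[0]=0x31 [1]=0xd1 (big-endian) → word 0x31d1
type:7 @ bit 9 → (0x31d1>>9)&0x7f = 0x18  ←
opcode:5 @ bit 4 → (0x31d1>>4)&0x1f = 0x1d
chan:1 @ bit 3 → (0x31d1>>3)&0x1 = 0x0
mode:2 @ bit 1 → (0x31d1>>1)&0x3 = 0x0
lvl:1 @ bit 0 → (0x31d1>>0)&0x1 = 0x1

24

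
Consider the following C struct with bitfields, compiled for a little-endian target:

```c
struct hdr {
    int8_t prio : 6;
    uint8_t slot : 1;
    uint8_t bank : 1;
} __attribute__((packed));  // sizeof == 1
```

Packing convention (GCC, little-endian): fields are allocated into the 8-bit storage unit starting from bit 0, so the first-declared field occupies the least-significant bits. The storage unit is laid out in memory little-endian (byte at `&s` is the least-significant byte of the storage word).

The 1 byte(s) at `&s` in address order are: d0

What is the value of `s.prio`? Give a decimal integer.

16

[0]=0xd0 (little-endian) → word 0xd0
prio [0+:6] = (word>>0) & 0x3f = 16  ←
slot [6+:1] = (word>>6) & 0x1 = 1
bank [7+:1] = (word>>7) & 0x1 = 1
prio signed 6b, MSB=0: value = 16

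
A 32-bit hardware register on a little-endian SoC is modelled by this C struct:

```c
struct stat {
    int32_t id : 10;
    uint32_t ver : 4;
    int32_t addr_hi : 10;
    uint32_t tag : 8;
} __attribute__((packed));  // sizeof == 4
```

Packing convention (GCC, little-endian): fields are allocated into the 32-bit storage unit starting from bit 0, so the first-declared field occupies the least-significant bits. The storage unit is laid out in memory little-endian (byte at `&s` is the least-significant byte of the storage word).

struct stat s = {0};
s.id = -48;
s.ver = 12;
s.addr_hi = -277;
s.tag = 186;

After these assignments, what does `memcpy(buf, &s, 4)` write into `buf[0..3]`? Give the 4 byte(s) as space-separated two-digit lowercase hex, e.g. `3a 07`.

[0+:10] id=-48 & 0x3ff = 0x3d0; word=0x000003d0
[10+:4] ver=12 & 0xf = 0xc; word=0x000033d0
[14+:10] addr_hi=-277 & 0x3ff = 0x2eb; word=0x00baf3d0
[24+:8] tag=186 & 0xff = 0xba; word=0xbabaf3d0
word = 0xbabaf3d0 → little-endian bytes:
  [0]=0xd0  [1]=0xf3  [2]=0xba  [3]=0xba

d0 f3 ba ba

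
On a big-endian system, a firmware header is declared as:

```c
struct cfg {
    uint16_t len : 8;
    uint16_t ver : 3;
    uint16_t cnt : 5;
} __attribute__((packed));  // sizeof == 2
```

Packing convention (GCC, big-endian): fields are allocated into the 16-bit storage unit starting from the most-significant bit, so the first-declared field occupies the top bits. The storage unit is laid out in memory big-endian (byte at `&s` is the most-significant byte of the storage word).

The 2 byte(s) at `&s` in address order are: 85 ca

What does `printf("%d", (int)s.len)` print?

[0]=0x85 [1]=0xca (big-endian) → word 0x85ca
len [8+:8] = (word>>8) & 0xff = 133  ←
ver [5+:3] = (word>>5) & 0x7 = 6
cnt [0+:5] = (word>>0) & 0x1f = 10

133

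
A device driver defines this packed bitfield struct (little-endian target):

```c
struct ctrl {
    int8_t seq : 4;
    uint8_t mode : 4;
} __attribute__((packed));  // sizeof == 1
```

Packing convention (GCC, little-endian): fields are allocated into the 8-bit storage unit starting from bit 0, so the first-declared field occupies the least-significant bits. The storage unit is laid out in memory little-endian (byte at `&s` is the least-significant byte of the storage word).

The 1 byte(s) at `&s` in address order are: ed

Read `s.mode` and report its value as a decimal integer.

14

[0]=0xed (little-endian) → word 0xed
seq [0+:4] = (word>>0) & 0xf = 13
mode [4+:4] = (word>>4) & 0xf = 14  ←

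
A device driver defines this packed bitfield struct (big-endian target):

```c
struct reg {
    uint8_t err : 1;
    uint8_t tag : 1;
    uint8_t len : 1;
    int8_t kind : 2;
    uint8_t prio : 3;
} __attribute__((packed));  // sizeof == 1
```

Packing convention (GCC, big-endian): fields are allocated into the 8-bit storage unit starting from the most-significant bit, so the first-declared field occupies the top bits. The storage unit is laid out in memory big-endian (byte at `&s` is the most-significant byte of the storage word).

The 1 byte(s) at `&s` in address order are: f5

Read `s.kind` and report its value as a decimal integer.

[0]=0xf5 (big-endian) → word 0xf5
err [7+:1] = (word>>7) & 0x1 = 1
tag [6+:1] = (word>>6) & 0x1 = 1
len [5+:1] = (word>>5) & 0x1 = 1
kind [3+:2] = (word>>3) & 0x3 = 2  ←
prio [0+:3] = (word>>0) & 0x7 = 5
kind signed 2b, MSB=1: 2 - 4 = -2

-2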